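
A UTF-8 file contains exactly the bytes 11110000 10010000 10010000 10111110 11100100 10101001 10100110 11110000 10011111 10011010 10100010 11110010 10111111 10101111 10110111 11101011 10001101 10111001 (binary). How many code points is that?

5

Byte at offset 0: 0xF0 = 11110000 → 4-byte char (#1). Advance 4.
Byte at offset 4: 0xE4 = 11100100 → 3-byte char (#2). Advance 3.
Byte at offset 7: 0xF0 = 11110000 → 4-byte char (#3). Advance 4.
Byte at offset 11: 0xF2 = 11110010 → 4-byte char (#4). Advance 4.
Byte at offset 15: 0xEB = 11101011 → 3-byte char (#5). Advance 3.
Reached end at offset 18 after 5 code points.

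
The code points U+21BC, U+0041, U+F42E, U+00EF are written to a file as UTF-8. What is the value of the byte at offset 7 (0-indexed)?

U+21BC → 3-byte form E2 86 BC at offsets 0–2.
U+0041 → 1-byte form 41 at offsets 3–3.
U+F42E → 3-byte form EF 90 AE at offsets 4–6.
U+00EF → 2-byte form C3 AF at offsets 7–8.
Offset 7 falls in char 4's range; it's byte 1 of C3 AF = 0xC3.

0xC3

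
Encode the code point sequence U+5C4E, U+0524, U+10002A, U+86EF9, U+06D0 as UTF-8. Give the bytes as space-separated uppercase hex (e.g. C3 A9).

E5 B1 8E D4 A4 F4 80 80 AA F2 86 BB B9 DB 90

U+5C4E: 3-byte form → E5 B1 8E.
U+0524: 2-byte form → D4 A4.
U+10002A: 4-byte form → F4 80 80 AA.
U+86EF9: 4-byte form → F2 86 BB B9.
U+06D0: 2-byte form → DB 90.
Concatenated (15 bytes): E5 B1 8E D4 A4 F4 80 80 AA F2 86 BB B9 DB 90.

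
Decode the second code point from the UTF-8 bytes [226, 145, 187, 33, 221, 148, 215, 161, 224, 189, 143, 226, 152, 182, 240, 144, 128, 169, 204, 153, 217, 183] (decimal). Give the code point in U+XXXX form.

U+0021

Offset 0: leading byte 0xE2 = 11100010 → 3-byte char #1 = E2 91 BB.
Offset 3: leading byte 0x21 = 00100001 → 1-byte char #2 = 21.
Leading byte 0x21 = 00100001 matches 0xxxxxxx → 1-byte sequence.
Byte 1: 0x21 = 00100001, payload 0100001 (7 bits).
Concatenate: 0100001 = 0x21 (7 bits → U+0021).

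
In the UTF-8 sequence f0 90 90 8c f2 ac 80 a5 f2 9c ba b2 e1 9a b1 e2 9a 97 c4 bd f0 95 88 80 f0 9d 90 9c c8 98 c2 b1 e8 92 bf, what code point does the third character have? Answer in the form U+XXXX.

U+9CEB2

Offset 0: leading byte 0xF0 = 11110000 → 4-byte char #1 = F0 90 90 8C.
Offset 4: leading byte 0xF2 = 11110010 → 4-byte char #2 = F2 AC 80 A5.
Offset 8: leading byte 0xF2 = 11110010 → 4-byte char #3 = F2 9C BA B2.
Leading byte 0xF2 = 11110010 matches 11110xxx → 4-byte sequence.
Byte 1: 0xF2 = 11110010, payload 010 (3 bits).
Byte 2: 0x9C = 10011100 (10xxxxxx ✓), payload 011100.
Byte 3: 0xBA = 10111010 (10xxxxxx ✓), payload 111010.
Byte 4: 0xB2 = 10110010 (10xxxxxx ✓), payload 110010.
Concatenate: 010011100111010110010 = 0x9CEB2 (21 bits → U+9CEB2).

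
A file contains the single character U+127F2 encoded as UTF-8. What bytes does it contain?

U+127F2 = 0x127F2 = 75762 decimal. In range U+10000–U+10FFFF → 4-byte form: 11110xxx 10xxxxxx 10xxxxxx 10xxxxxx.
Binary (21 bits): 000010010011111110010.
Split 3+6+6+6: 000 | 010010 | 011111 | 110010.
Byte 1: 11110000 = 0xF0.
Byte 2: 10010010 = 0x92.
Byte 3: 10011111 = 0x9F.
Byte 4: 10110010 = 0xB2.

F0 92 9F B2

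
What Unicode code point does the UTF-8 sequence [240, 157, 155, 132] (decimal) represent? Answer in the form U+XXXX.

U+1D6C4

Leading byte 0xF0 = 11110000 matches 11110xxx → 4-byte sequence.
Byte 1: 0xF0 = 11110000, payload 000 (3 bits).
Byte 2: 0x9D = 10011101 (10xxxxxx ✓), payload 011101.
Byte 3: 0x9B = 10011011 (10xxxxxx ✓), payload 011011.
Byte 4: 0x84 = 10000100 (10xxxxxx ✓), payload 000100.
Concatenate: 000011101011011000100 = 0x1D6C4 (21 bits → U+1D6C4).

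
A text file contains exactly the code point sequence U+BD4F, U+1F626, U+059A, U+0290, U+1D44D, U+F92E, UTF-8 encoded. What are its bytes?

U+BD4F: 3-byte form → EB B5 8F.
U+1F626: 4-byte form → F0 9F 98 A6.
U+059A: 2-byte form → D6 9A.
U+0290: 2-byte form → CA 90.
U+1D44D: 4-byte form → F0 9D 91 8D.
U+F92E: 3-byte form → EF A4 AE.
Concatenated (18 bytes): EB B5 8F F0 9F 98 A6 D6 9A CA 90 F0 9D 91 8D EF A4 AE.

EB B5 8F F0 9F 98 A6 D6 9A CA 90 F0 9D 91 8D EF A4 AE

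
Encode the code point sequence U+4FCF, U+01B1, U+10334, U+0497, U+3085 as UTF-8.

U+4FCF: 3-byte form → E4 BF 8F.
U+01B1: 2-byte form → C6 B1.
U+10334: 4-byte form → F0 90 8C B4.
U+0497: 2-byte form → D2 97.
U+3085: 3-byte form → E3 82 85.
Concatenated (14 bytes): E4 BF 8F C6 B1 F0 90 8C B4 D2 97 E3 82 85.

E4 BF 8F C6 B1 F0 90 8C B4 D2 97 E3 82 85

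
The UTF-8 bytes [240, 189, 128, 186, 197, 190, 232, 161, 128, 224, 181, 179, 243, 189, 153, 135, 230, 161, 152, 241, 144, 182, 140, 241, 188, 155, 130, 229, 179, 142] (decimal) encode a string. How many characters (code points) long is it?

Byte at offset 0: 0xF0 = 11110000 → 4-byte char (#1). Advance 4.
Byte at offset 4: 0xC5 = 11000101 → 2-byte char (#2). Advance 2.
Byte at offset 6: 0xE8 = 11101000 → 3-byte char (#3). Advance 3.
Byte at offset 9: 0xE0 = 11100000 → 3-byte char (#4). Advance 3.
Byte at offset 12: 0xF3 = 11110011 → 4-byte char (#5). Advance 4.
Byte at offset 16: 0xE6 = 11100110 → 3-byte char (#6). Advance 3.
Byte at offset 19: 0xF1 = 11110001 → 4-byte char (#7). Advance 4.
Byte at offset 23: 0xF1 = 11110001 → 4-byte char (#8). Advance 4.
Byte at offset 27: 0xE5 = 11100101 → 3-byte char (#9). Advance 3.
Reached end at offset 30 after 9 code points.

9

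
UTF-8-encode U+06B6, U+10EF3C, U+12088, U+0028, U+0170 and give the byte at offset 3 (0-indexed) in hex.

U+06B6 → 2-byte form DA B6 at offsets 0–1.
U+10EF3C → 4-byte form F4 8E BC BC at offsets 2–5.
Offset 3 falls in char 2's range; it's byte 2 of F4 8E BC BC = 0x8E.

0x8E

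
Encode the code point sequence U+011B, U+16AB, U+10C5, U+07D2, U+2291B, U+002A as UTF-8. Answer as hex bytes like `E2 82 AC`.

U+011B: 2-byte form → C4 9B.
U+16AB: 3-byte form → E1 9A AB.
U+10C5: 3-byte form → E1 83 85.
U+07D2: 2-byte form → DF 92.
U+2291B: 4-byte form → F0 A2 A4 9B.
U+002A: 1-byte form → 2A.
Concatenated (15 bytes): C4 9B E1 9A AB E1 83 85 DF 92 F0 A2 A4 9B 2A.

C4 9B E1 9A AB E1 83 85 DF 92 F0 A2 A4 9B 2A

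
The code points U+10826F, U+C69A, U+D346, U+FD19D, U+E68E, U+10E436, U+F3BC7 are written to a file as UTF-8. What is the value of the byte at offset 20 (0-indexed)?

U+10826F → 4-byte form F4 88 89 AF at offsets 0–3.
U+C69A → 3-byte form EC 9A 9A at offsets 4–6.
U+D346 → 3-byte form ED 8D 86 at offsets 7–9.
U+FD19D → 4-byte form F3 BD 86 9D at offsets 10–13.
U+E68E → 3-byte form EE 9A 8E at offsets 14–16.
U+10E436 → 4-byte form F4 8E 90 B6 at offsets 17–20.
Offset 20 falls in char 6's range; it's byte 4 of F4 8E 90 B6 = 0xB6.

0xB6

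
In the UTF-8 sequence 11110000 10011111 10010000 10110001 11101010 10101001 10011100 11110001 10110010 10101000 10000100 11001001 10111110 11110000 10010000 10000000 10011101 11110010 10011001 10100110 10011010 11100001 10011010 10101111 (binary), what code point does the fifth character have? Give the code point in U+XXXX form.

U+1001D

Offset 0: leading byte 0xF0 = 11110000 → 4-byte char #1 = F0 9F 90 B1.
Offset 4: leading byte 0xEA = 11101010 → 3-byte char #2 = EA A9 9C.
Offset 7: leading byte 0xF1 = 11110001 → 4-byte char #3 = F1 B2 A8 84.
Offset 11: leading byte 0xC9 = 11001001 → 2-byte char #4 = C9 BE.
Offset 13: leading byte 0xF0 = 11110000 → 4-byte char #5 = F0 90 80 9D.
Leading byte 0xF0 = 11110000 matches 11110xxx → 4-byte sequence.
Byte 1: 0xF0 = 11110000, payload 000 (3 bits).
Byte 2: 0x90 = 10010000 (10xxxxxx ✓), payload 010000.
Byte 3: 0x80 = 10000000 (10xxxxxx ✓), payload 000000.
Byte 4: 0x9D = 10011101 (10xxxxxx ✓), payload 011101.
Concatenate: 000010000000000011101 = 0x1001D (21 bits → U+1001D).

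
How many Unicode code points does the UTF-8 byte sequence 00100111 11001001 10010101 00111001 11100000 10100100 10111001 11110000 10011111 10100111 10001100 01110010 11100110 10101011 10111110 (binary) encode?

Byte at offset 0: 0x27 = 00100111 → 1-byte char (#1). Advance 1.
Byte at offset 1: 0xC9 = 11001001 → 2-byte char (#2). Advance 2.
Byte at offset 3: 0x39 = 00111001 → 1-byte char (#3). Advance 1.
Byte at offset 4: 0xE0 = 11100000 → 3-byte char (#4). Advance 3.
Byte at offset 7: 0xF0 = 11110000 → 4-byte char (#5). Advance 4.
Byte at offset 11: 0x72 = 01110010 → 1-byte char (#6). Advance 1.
Byte at offset 12: 0xE6 = 11100110 → 3-byte char (#7). Advance 3.
Reached end at offset 15 after 7 code points.

7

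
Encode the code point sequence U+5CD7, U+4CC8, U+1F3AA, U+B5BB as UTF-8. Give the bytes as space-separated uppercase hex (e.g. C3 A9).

U+5CD7: 3-byte form → E5 B3 97.
U+4CC8: 3-byte form → E4 B3 88.
U+1F3AA: 4-byte form → F0 9F 8E AA.
U+B5BB: 3-byte form → EB 96 BB.
Concatenated (13 bytes): E5 B3 97 E4 B3 88 F0 9F 8E AA EB 96 BB.

E5 B3 97 E4 B3 88 F0 9F 8E AA EB 96 BB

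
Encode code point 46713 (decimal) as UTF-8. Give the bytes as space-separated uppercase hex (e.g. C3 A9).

EB 99 B9

U+B679 = 0xB679 = 46713 decimal. In range U+0800–U+FFFF → 3-byte form: 1110xxxx 10xxxxxx 10xxxxxx.
Binary (16 bits): 1011011001111001.
Split 4+6+6: 1011 | 011001 | 111001.
Byte 1: 11101011 = 0xEB.
Byte 2: 10011001 = 0x99.
Byte 3: 10111001 = 0xB9.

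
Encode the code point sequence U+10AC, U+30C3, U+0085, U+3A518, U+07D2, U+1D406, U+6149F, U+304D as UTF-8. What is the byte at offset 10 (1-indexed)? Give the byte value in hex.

1-indexed offset 10 is 0-indexed offset 9.
U+10AC → 3-byte form E1 82 AC at offsets 0–2.
U+30C3 → 3-byte form E3 83 83 at offsets 3–5.
U+0085 → 2-byte form C2 85 at offsets 6–7.
U+3A518 → 4-byte form F0 BA 94 98 at offsets 8–11.
Offset 9 falls in char 4's range; it's byte 2 of F0 BA 94 98 = 0xBA.

0xBA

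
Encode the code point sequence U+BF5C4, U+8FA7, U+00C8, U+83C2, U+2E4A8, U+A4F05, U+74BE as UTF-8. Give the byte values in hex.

F2 BF 97 84 E8 BE A7 C3 88 E8 8F 82 F0 AE 92 A8 F2 A4 BC 85 E7 92 BE

U+BF5C4: 4-byte form → F2 BF 97 84.
U+8FA7: 3-byte form → E8 BE A7.
U+00C8: 2-byte form → C3 88.
U+83C2: 3-byte form → E8 8F 82.
U+2E4A8: 4-byte form → F0 AE 92 A8.
U+A4F05: 4-byte form → F2 A4 BC 85.
U+74BE: 3-byte form → E7 92 BE.
Concatenated (23 bytes): F2 BF 97 84 E8 BE A7 C3 88 E8 8F 82 F0 AE 92 A8 F2 A4 BC 85 E7 92 BE.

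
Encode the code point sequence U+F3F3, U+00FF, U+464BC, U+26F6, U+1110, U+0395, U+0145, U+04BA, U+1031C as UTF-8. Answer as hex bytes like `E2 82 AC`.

EF 8F B3 C3 BF F1 86 92 BC E2 9B B6 E1 84 90 CE 95 C5 85 D2 BA F0 90 8C 9C

U+F3F3: 3-byte form → EF 8F B3.
U+00FF: 2-byte form → C3 BF.
U+464BC: 4-byte form → F1 86 92 BC.
U+26F6: 3-byte form → E2 9B B6.
U+1110: 3-byte form → E1 84 90.
U+0395: 2-byte form → CE 95.
U+0145: 2-byte form → C5 85.
U+04BA: 2-byte form → D2 BA.
U+1031C: 4-byte form → F0 90 8C 9C.
Concatenated (25 bytes): EF 8F B3 C3 BF F1 86 92 BC E2 9B B6 E1 84 90 CE 95 C5 85 D2 BA F0 90 8C 9C.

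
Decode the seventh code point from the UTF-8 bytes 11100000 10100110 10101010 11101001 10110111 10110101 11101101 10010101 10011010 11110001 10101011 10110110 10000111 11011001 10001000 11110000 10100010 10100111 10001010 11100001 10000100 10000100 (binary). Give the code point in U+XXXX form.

U+1104

Offset 0: leading byte 0xE0 = 11100000 → 3-byte char #1 = E0 A6 AA.
Offset 3: leading byte 0xE9 = 11101001 → 3-byte char #2 = E9 B7 B5.
Offset 6: leading byte 0xED = 11101101 → 3-byte char #3 = ED 95 9A.
Offset 9: leading byte 0xF1 = 11110001 → 4-byte char #4 = F1 AB B6 87.
Offset 13: leading byte 0xD9 = 11011001 → 2-byte char #5 = D9 88.
Offset 15: leading byte 0xF0 = 11110000 → 4-byte char #6 = F0 A2 A7 8A.
Offset 19: leading byte 0xE1 = 11100001 → 3-byte char #7 = E1 84 84.
Leading byte 0xE1 = 11100001 matches 1110xxxx → 3-byte sequence.
Byte 1: 0xE1 = 11100001, payload 0001 (4 bits).
Byte 2: 0x84 = 10000100 (10xxxxxx ✓), payload 000100.
Byte 3: 0x84 = 10000100 (10xxxxxx ✓), payload 000100.
Concatenate: 0001000100000100 = 0x1104 (16 bits → U+1104).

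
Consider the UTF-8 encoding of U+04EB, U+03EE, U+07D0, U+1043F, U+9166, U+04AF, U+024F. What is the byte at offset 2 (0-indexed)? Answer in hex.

U+04EB → 2-byte form D3 AB at offsets 0–1.
U+03EE → 2-byte form CF AE at offsets 2–3.
Offset 2 falls in char 2's range; it's byte 1 of CF AE = 0xCF.

0xCF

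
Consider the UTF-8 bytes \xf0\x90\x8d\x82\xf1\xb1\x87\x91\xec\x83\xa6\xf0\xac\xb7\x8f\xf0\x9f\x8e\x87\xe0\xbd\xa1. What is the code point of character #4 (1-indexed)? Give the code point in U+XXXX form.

Offset 0: leading byte 0xF0 = 11110000 → 4-byte char #1 = F0 90 8D 82.
Offset 4: leading byte 0xF1 = 11110001 → 4-byte char #2 = F1 B1 87 91.
Offset 8: leading byte 0xEC = 11101100 → 3-byte char #3 = EC 83 A6.
Offset 11: leading byte 0xF0 = 11110000 → 4-byte char #4 = F0 AC B7 8F.
Leading byte 0xF0 = 11110000 matches 11110xxx → 4-byte sequence.
Byte 1: 0xF0 = 11110000, payload 000 (3 bits).
Byte 2: 0xAC = 10101100 (10xxxxxx ✓), payload 101100.
Byte 3: 0xB7 = 10110111 (10xxxxxx ✓), payload 110111.
Byte 4: 0x8F = 10001111 (10xxxxxx ✓), payload 001111.
Concatenate: 000101100110111001111 = 0x2CDCF (21 bits → U+2CDCF).

U+2CDCF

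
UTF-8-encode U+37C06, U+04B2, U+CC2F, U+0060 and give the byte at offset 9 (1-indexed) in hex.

1-indexed offset 9 is 0-indexed offset 8.
U+37C06 → 4-byte form F0 B7 B0 86 at offsets 0–3.
U+04B2 → 2-byte form D2 B2 at offsets 4–5.
U+CC2F → 3-byte form EC B0 AF at offsets 6–8.
Offset 8 falls in char 3's range; it's byte 3 of EC B0 AF = 0xAF.

0xAF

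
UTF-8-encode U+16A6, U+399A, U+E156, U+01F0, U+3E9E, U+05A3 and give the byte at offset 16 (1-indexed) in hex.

0xA3

1-indexed offset 16 is 0-indexed offset 15.
U+16A6 → 3-byte form E1 9A A6 at offsets 0–2.
U+399A → 3-byte form E3 A6 9A at offsets 3–5.
U+E156 → 3-byte form EE 85 96 at offsets 6–8.
U+01F0 → 2-byte form C7 B0 at offsets 9–10.
U+3E9E → 3-byte form E3 BA 9E at offsets 11–13.
U+05A3 → 2-byte form D6 A3 at offsets 14–15.
Offset 15 falls in char 6's range; it's byte 2 of D6 A3 = 0xA3.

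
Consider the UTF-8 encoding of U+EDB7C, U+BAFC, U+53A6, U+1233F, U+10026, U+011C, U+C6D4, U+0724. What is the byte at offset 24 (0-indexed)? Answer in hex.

0xA4

U+EDB7C → 4-byte form F3 AD AD BC at offsets 0–3.
U+BAFC → 3-byte form EB AB BC at offsets 4–6.
U+53A6 → 3-byte form E5 8E A6 at offsets 7–9.
U+1233F → 4-byte form F0 92 8C BF at offsets 10–13.
U+10026 → 4-byte form F0 90 80 A6 at offsets 14–17.
U+011C → 2-byte form C4 9C at offsets 18–19.
U+C6D4 → 3-byte form EC 9B 94 at offsets 20–22.
U+0724 → 2-byte form DC A4 at offsets 23–24.
Offset 24 falls in char 8's range; it's byte 2 of DC A4 = 0xA4.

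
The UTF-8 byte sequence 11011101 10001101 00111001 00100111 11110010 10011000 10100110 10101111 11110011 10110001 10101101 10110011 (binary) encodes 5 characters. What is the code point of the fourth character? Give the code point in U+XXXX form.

U+989AF

Offset 0: leading byte 0xDD = 11011101 → 2-byte char #1 = DD 8D.
Offset 2: leading byte 0x39 = 00111001 → 1-byte char #2 = 39.
Offset 3: leading byte 0x27 = 00100111 → 1-byte char #3 = 27.
Offset 4: leading byte 0xF2 = 11110010 → 4-byte char #4 = F2 98 A6 AF.
Leading byte 0xF2 = 11110010 matches 11110xxx → 4-byte sequence.
Byte 1: 0xF2 = 11110010, payload 010 (3 bits).
Byte 2: 0x98 = 10011000 (10xxxxxx ✓), payload 011000.
Byte 3: 0xA6 = 10100110 (10xxxxxx ✓), payload 100110.
Byte 4: 0xAF = 10101111 (10xxxxxx ✓), payload 101111.
Concatenate: 010011000100110101111 = 0x989AF (21 bits → U+989AF).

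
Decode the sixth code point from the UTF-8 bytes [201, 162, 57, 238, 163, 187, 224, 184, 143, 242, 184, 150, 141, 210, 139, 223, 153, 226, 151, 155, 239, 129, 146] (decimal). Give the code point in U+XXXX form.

Offset 0: leading byte 0xC9 = 11001001 → 2-byte char #1 = C9 A2.
Offset 2: leading byte 0x39 = 00111001 → 1-byte char #2 = 39.
Offset 3: leading byte 0xEE = 11101110 → 3-byte char #3 = EE A3 BB.
Offset 6: leading byte 0xE0 = 11100000 → 3-byte char #4 = E0 B8 8F.
Offset 9: leading byte 0xF2 = 11110010 → 4-byte char #5 = F2 B8 96 8D.
Offset 13: leading byte 0xD2 = 11010010 → 2-byte char #6 = D2 8B.
Leading byte 0xD2 = 11010010 matches 110xxxxx → 2-byte sequence.
Byte 1: 0xD2 = 11010010, payload 10010 (5 bits).
Byte 2: 0x8B = 10001011 (10xxxxxx ✓), payload 001011.
Concatenate: 10010001011 = 0x48B (11 bits → U+048B).

U+048B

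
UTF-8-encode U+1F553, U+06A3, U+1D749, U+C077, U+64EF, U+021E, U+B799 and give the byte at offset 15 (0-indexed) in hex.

U+1F553 → 4-byte form F0 9F 95 93 at offsets 0–3.
U+06A3 → 2-byte form DA A3 at offsets 4–5.
U+1D749 → 4-byte form F0 9D 9D 89 at offsets 6–9.
U+C077 → 3-byte form EC 81 B7 at offsets 10–12.
U+64EF → 3-byte form E6 93 AF at offsets 13–15.
Offset 15 falls in char 5's range; it's byte 3 of E6 93 AF = 0xAF.

0xAF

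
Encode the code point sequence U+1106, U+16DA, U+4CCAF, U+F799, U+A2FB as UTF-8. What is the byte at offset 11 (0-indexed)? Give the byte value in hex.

U+1106 → 3-byte form E1 84 86 at offsets 0–2.
U+16DA → 3-byte form E1 9B 9A at offsets 3–5.
U+4CCAF → 4-byte form F1 8C B2 AF at offsets 6–9.
U+F799 → 3-byte form EF 9E 99 at offsets 10–12.
Offset 11 falls in char 4's range; it's byte 2 of EF 9E 99 = 0x9E.

0x9E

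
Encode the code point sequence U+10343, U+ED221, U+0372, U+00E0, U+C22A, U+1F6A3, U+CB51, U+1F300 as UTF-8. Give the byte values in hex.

F0 90 8D 83 F3 AD 88 A1 CD B2 C3 A0 EC 88 AA F0 9F 9A A3 EC AD 91 F0 9F 8C 80

U+10343: 4-byte form → F0 90 8D 83.
U+ED221: 4-byte form → F3 AD 88 A1.
U+0372: 2-byte form → CD B2.
U+00E0: 2-byte form → C3 A0.
U+C22A: 3-byte form → EC 88 AA.
U+1F6A3: 4-byte form → F0 9F 9A A3.
U+CB51: 3-byte form → EC AD 91.
U+1F300: 4-byte form → F0 9F 8C 80.
Concatenated (26 bytes): F0 90 8D 83 F3 AD 88 A1 CD B2 C3 A0 EC 88 AA F0 9F 9A A3 EC AD 91 F0 9F 8C 80.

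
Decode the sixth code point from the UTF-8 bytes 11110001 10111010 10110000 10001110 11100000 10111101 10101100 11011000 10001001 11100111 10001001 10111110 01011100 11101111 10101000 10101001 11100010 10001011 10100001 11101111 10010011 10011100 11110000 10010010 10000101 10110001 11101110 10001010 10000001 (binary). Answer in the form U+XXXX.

U+FA29

Offset 0: leading byte 0xF1 = 11110001 → 4-byte char #1 = F1 BA B0 8E.
Offset 4: leading byte 0xE0 = 11100000 → 3-byte char #2 = E0 BD AC.
Offset 7: leading byte 0xD8 = 11011000 → 2-byte char #3 = D8 89.
Offset 9: leading byte 0xE7 = 11100111 → 3-byte char #4 = E7 89 BE.
Offset 12: leading byte 0x5C = 01011100 → 1-byte char #5 = 5C.
Offset 13: leading byte 0xEF = 11101111 → 3-byte char #6 = EF A8 A9.
Leading byte 0xEF = 11101111 matches 1110xxxx → 3-byte sequence.
Byte 1: 0xEF = 11101111, payload 1111 (4 bits).
Byte 2: 0xA8 = 10101000 (10xxxxxx ✓), payload 101000.
Byte 3: 0xA9 = 10101001 (10xxxxxx ✓), payload 101001.
Concatenate: 1111101000101001 = 0xFA29 (16 bits → U+FA29).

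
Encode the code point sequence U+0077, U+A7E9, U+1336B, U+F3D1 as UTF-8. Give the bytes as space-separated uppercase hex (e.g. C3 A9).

U+0077: 1-byte form → 77.
U+A7E9: 3-byte form → EA 9F A9.
U+1336B: 4-byte form → F0 93 8D AB.
U+F3D1: 3-byte form → EF 8F 91.
Concatenated (11 bytes): 77 EA 9F A9 F0 93 8D AB EF 8F 91.

77 EA 9F A9 F0 93 8D AB EF 8F 91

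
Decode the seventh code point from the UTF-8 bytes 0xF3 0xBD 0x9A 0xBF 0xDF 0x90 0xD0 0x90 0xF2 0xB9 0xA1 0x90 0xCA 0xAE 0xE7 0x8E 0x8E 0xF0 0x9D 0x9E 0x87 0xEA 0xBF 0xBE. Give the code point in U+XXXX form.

U+1D787

Offset 0: leading byte 0xF3 = 11110011 → 4-byte char #1 = F3 BD 9A BF.
Offset 4: leading byte 0xDF = 11011111 → 2-byte char #2 = DF 90.
Offset 6: leading byte 0xD0 = 11010000 → 2-byte char #3 = D0 90.
Offset 8: leading byte 0xF2 = 11110010 → 4-byte char #4 = F2 B9 A1 90.
Offset 12: leading byte 0xCA = 11001010 → 2-byte char #5 = CA AE.
Offset 14: leading byte 0xE7 = 11100111 → 3-byte char #6 = E7 8E 8E.
Offset 17: leading byte 0xF0 = 11110000 → 4-byte char #7 = F0 9D 9E 87.
Leading byte 0xF0 = 11110000 matches 11110xxx → 4-byte sequence.
Byte 1: 0xF0 = 11110000, payload 000 (3 bits).
Byte 2: 0x9D = 10011101 (10xxxxxx ✓), payload 011101.
Byte 3: 0x9E = 10011110 (10xxxxxx ✓), payload 011110.
Byte 4: 0x87 = 10000111 (10xxxxxx ✓), payload 000111.
Concatenate: 000011101011110000111 = 0x1D787 (21 bits → U+1D787).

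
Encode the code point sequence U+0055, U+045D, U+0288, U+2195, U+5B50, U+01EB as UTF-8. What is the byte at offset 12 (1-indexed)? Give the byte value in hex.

0xC7

1-indexed offset 12 is 0-indexed offset 11.
U+0055 → 1-byte form 55 at offsets 0–0.
U+045D → 2-byte form D1 9D at offsets 1–2.
U+0288 → 2-byte form CA 88 at offsets 3–4.
U+2195 → 3-byte form E2 86 95 at offsets 5–7.
U+5B50 → 3-byte form E5 AD 90 at offsets 8–10.
U+01EB → 2-byte form C7 AB at offsets 11–12.
Offset 11 falls in char 6's range; it's byte 1 of C7 AB = 0xC7.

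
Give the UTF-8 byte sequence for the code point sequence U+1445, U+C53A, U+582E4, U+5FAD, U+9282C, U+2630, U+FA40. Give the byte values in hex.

E1 91 85 EC 94 BA F1 98 8B A4 E5 BE AD F2 92 A0 AC E2 98 B0 EF A9 80

U+1445: 3-byte form → E1 91 85.
U+C53A: 3-byte form → EC 94 BA.
U+582E4: 4-byte form → F1 98 8B A4.
U+5FAD: 3-byte form → E5 BE AD.
U+9282C: 4-byte form → F2 92 A0 AC.
U+2630: 3-byte form → E2 98 B0.
U+FA40: 3-byte form → EF A9 80.
Concatenated (23 bytes): E1 91 85 EC 94 BA F1 98 8B A4 E5 BE AD F2 92 A0 AC E2 98 B0 EF A9 80.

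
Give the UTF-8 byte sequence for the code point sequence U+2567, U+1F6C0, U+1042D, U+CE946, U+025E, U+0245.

E2 95 A7 F0 9F 9B 80 F0 90 90 AD F3 8E A5 86 C9 9E C9 85

U+2567: 3-byte form → E2 95 A7.
U+1F6C0: 4-byte form → F0 9F 9B 80.
U+1042D: 4-byte form → F0 90 90 AD.
U+CE946: 4-byte form → F3 8E A5 86.
U+025E: 2-byte form → C9 9E.
U+0245: 2-byte form → C9 85.
Concatenated (19 bytes): E2 95 A7 F0 9F 9B 80 F0 90 90 AD F3 8E A5 86 C9 9E C9 85.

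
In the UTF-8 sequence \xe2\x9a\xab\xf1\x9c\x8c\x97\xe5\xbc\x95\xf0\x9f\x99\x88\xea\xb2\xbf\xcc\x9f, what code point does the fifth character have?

U+ACBF

Offset 0: leading byte 0xE2 = 11100010 → 3-byte char #1 = E2 9A AB.
Offset 3: leading byte 0xF1 = 11110001 → 4-byte char #2 = F1 9C 8C 97.
Offset 7: leading byte 0xE5 = 11100101 → 3-byte char #3 = E5 BC 95.
Offset 10: leading byte 0xF0 = 11110000 → 4-byte char #4 = F0 9F 99 88.
Offset 14: leading byte 0xEA = 11101010 → 3-byte char #5 = EA B2 BF.
Leading byte 0xEA = 11101010 matches 1110xxxx → 3-byte sequence.
Byte 1: 0xEA = 11101010, payload 1010 (4 bits).
Byte 2: 0xB2 = 10110010 (10xxxxxx ✓), payload 110010.
Byte 3: 0xBF = 10111111 (10xxxxxx ✓), payload 111111.
Concatenate: 1010110010111111 = 0xACBF (16 bits → U+ACBF).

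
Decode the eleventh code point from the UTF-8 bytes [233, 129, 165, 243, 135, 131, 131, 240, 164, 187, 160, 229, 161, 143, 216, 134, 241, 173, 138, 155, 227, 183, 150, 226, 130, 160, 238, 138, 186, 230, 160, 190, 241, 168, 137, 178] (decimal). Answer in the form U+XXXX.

U+68272

Offset 0: leading byte 0xE9 = 11101001 → 3-byte char #1 = E9 81 A5.
Offset 3: leading byte 0xF3 = 11110011 → 4-byte char #2 = F3 87 83 83.
Offset 7: leading byte 0xF0 = 11110000 → 4-byte char #3 = F0 A4 BB A0.
Offset 11: leading byte 0xE5 = 11100101 → 3-byte char #4 = E5 A1 8F.
Offset 14: leading byte 0xD8 = 11011000 → 2-byte char #5 = D8 86.
Offset 16: leading byte 0xF1 = 11110001 → 4-byte char #6 = F1 AD 8A 9B.
Offset 20: leading byte 0xE3 = 11100011 → 3-byte char #7 = E3 B7 96.
Offset 23: leading byte 0xE2 = 11100010 → 3-byte char #8 = E2 82 A0.
Offset 26: leading byte 0xEE = 11101110 → 3-byte char #9 = EE 8A BA.
Offset 29: leading byte 0xE6 = 11100110 → 3-byte char #10 = E6 A0 BE.
Offset 32: leading byte 0xF1 = 11110001 → 4-byte char #11 = F1 A8 89 B2.
Leading byte 0xF1 = 11110001 matches 11110xxx → 4-byte sequence.
Byte 1: 0xF1 = 11110001, payload 001 (3 bits).
Byte 2: 0xA8 = 10101000 (10xxxxxx ✓), payload 101000.
Byte 3: 0x89 = 10001001 (10xxxxxx ✓), payload 001001.
Byte 4: 0xB2 = 10110010 (10xxxxxx ✓), payload 110010.
Concatenate: 001101000001001110010 = 0x68272 (21 bits → U+68272).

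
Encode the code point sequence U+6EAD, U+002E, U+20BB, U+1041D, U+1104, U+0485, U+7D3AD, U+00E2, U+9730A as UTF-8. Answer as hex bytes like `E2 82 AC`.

U+6EAD: 3-byte form → E6 BA AD.
U+002E: 1-byte form → 2E.
U+20BB: 3-byte form → E2 82 BB.
U+1041D: 4-byte form → F0 90 90 9D.
U+1104: 3-byte form → E1 84 84.
U+0485: 2-byte form → D2 85.
U+7D3AD: 4-byte form → F1 BD 8E AD.
U+00E2: 2-byte form → C3 A2.
U+9730A: 4-byte form → F2 97 8C 8A.
Concatenated (26 bytes): E6 BA AD 2E E2 82 BB F0 90 90 9D E1 84 84 D2 85 F1 BD 8E AD C3 A2 F2 97 8C 8A.

E6 BA AD 2E E2 82 BB F0 90 90 9D E1 84 84 D2 85 F1 BD 8E AD C3 A2 F2 97 8C 8A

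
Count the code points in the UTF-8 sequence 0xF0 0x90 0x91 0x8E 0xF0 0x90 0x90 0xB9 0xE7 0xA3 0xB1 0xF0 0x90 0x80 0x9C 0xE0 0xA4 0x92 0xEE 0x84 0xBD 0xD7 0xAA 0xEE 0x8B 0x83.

Byte at offset 0: 0xF0 = 11110000 → 4-byte char (#1). Advance 4.
Byte at offset 4: 0xF0 = 11110000 → 4-byte char (#2). Advance 4.
Byte at offset 8: 0xE7 = 11100111 → 3-byte char (#3). Advance 3.
Byte at offset 11: 0xF0 = 11110000 → 4-byte char (#4). Advance 4.
Byte at offset 15: 0xE0 = 11100000 → 3-byte char (#5). Advance 3.
Byte at offset 18: 0xEE = 11101110 → 3-byte char (#6). Advance 3.
Byte at offset 21: 0xD7 = 11010111 → 2-byte char (#7). Advance 2.
Byte at offset 23: 0xEE = 11101110 → 3-byte char (#8). Advance 3.
Reached end at offset 26 after 8 code points.

8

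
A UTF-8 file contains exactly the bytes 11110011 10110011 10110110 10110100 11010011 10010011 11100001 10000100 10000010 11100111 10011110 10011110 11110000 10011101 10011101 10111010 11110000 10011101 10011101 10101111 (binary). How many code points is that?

6

Byte at offset 0: 0xF3 = 11110011 → 4-byte char (#1). Advance 4.
Byte at offset 4: 0xD3 = 11010011 → 2-byte char (#2). Advance 2.
Byte at offset 6: 0xE1 = 11100001 → 3-byte char (#3). Advance 3.
Byte at offset 9: 0xE7 = 11100111 → 3-byte char (#4). Advance 3.
Byte at offset 12: 0xF0 = 11110000 → 4-byte char (#5). Advance 4.
Byte at offset 16: 0xF0 = 11110000 → 4-byte char (#6). Advance 4.
Reached end at offset 20 after 6 code points.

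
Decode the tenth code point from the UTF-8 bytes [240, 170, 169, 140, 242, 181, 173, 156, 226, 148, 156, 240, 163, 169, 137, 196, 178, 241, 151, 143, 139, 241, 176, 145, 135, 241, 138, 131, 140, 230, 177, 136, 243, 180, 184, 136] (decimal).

U+F4E08

Offset 0: leading byte 0xF0 = 11110000 → 4-byte char #1 = F0 AA A9 8C.
Offset 4: leading byte 0xF2 = 11110010 → 4-byte char #2 = F2 B5 AD 9C.
Offset 8: leading byte 0xE2 = 11100010 → 3-byte char #3 = E2 94 9C.
Offset 11: leading byte 0xF0 = 11110000 → 4-byte char #4 = F0 A3 A9 89.
Offset 15: leading byte 0xC4 = 11000100 → 2-byte char #5 = C4 B2.
Offset 17: leading byte 0xF1 = 11110001 → 4-byte char #6 = F1 97 8F 8B.
Offset 21: leading byte 0xF1 = 11110001 → 4-byte char #7 = F1 B0 91 87.
Offset 25: leading byte 0xF1 = 11110001 → 4-byte char #8 = F1 8A 83 8C.
Offset 29: leading byte 0xE6 = 11100110 → 3-byte char #9 = E6 B1 88.
Offset 32: leading byte 0xF3 = 11110011 → 4-byte char #10 = F3 B4 B8 88.
Leading byte 0xF3 = 11110011 matches 11110xxx → 4-byte sequence.
Byte 1: 0xF3 = 11110011, payload 011 (3 bits).
Byte 2: 0xB4 = 10110100 (10xxxxxx ✓), payload 110100.
Byte 3: 0xB8 = 10111000 (10xxxxxx ✓), payload 111000.
Byte 4: 0x88 = 10001000 (10xxxxxx ✓), payload 001000.
Concatenate: 011110100111000001000 = 0xF4E08 (21 bits → U+F4E08).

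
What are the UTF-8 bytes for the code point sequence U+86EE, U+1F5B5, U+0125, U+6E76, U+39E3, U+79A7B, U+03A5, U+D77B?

E8 9B AE F0 9F 96 B5 C4 A5 E6 B9 B6 E3 A7 A3 F1 B9 A9 BB CE A5 ED 9D BB

U+86EE: 3-byte form → E8 9B AE.
U+1F5B5: 4-byte form → F0 9F 96 B5.
U+0125: 2-byte form → C4 A5.
U+6E76: 3-byte form → E6 B9 B6.
U+39E3: 3-byte form → E3 A7 A3.
U+79A7B: 4-byte form → F1 B9 A9 BB.
U+03A5: 2-byte form → CE A5.
U+D77B: 3-byte form → ED 9D BB.
Concatenated (24 bytes): E8 9B AE F0 9F 96 B5 C4 A5 E6 B9 B6 E3 A7 A3 F1 B9 A9 BB CE A5 ED 9D BB.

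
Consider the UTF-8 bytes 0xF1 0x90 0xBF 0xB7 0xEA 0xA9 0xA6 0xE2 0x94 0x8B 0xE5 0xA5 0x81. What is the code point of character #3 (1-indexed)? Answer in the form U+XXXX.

Offset 0: leading byte 0xF1 = 11110001 → 4-byte char #1 = F1 90 BF B7.
Offset 4: leading byte 0xEA = 11101010 → 3-byte char #2 = EA A9 A6.
Offset 7: leading byte 0xE2 = 11100010 → 3-byte char #3 = E2 94 8B.
Leading byte 0xE2 = 11100010 matches 1110xxxx → 3-byte sequence.
Byte 1: 0xE2 = 11100010, payload 0010 (4 bits).
Byte 2: 0x94 = 10010100 (10xxxxxx ✓), payload 010100.
Byte 3: 0x8B = 10001011 (10xxxxxx ✓), payload 001011.
Concatenate: 0010010100001011 = 0x250B (16 bits → U+250B).

U+250B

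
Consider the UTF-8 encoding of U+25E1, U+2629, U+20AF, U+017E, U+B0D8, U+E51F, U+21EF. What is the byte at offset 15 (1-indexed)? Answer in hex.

0xEE

1-indexed offset 15 is 0-indexed offset 14.
U+25E1 → 3-byte form E2 97 A1 at offsets 0–2.
U+2629 → 3-byte form E2 98 A9 at offsets 3–5.
U+20AF → 3-byte form E2 82 AF at offsets 6–8.
U+017E → 2-byte form C5 BE at offsets 9–10.
U+B0D8 → 3-byte form EB 83 98 at offsets 11–13.
U+E51F → 3-byte form EE 94 9F at offsets 14–16.
Offset 14 falls in char 6's range; it's byte 1 of EE 94 9F = 0xEE.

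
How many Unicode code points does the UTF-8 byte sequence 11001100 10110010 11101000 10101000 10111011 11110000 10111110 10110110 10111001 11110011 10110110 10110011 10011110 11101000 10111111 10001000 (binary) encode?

Byte at offset 0: 0xCC = 11001100 → 2-byte char (#1). Advance 2.
Byte at offset 2: 0xE8 = 11101000 → 3-byte char (#2). Advance 3.
Byte at offset 5: 0xF0 = 11110000 → 4-byte char (#3). Advance 4.
Byte at offset 9: 0xF3 = 11110011 → 4-byte char (#4). Advance 4.
Byte at offset 13: 0xE8 = 11101000 → 3-byte char (#5). Advance 3.
Reached end at offset 16 after 5 code points.

5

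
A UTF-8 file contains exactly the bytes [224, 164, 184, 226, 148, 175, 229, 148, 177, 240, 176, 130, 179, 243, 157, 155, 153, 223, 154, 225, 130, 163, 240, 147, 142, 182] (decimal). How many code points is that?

Byte at offset 0: 0xE0 = 11100000 → 3-byte char (#1). Advance 3.
Byte at offset 3: 0xE2 = 11100010 → 3-byte char (#2). Advance 3.
Byte at offset 6: 0xE5 = 11100101 → 3-byte char (#3). Advance 3.
Byte at offset 9: 0xF0 = 11110000 → 4-byte char (#4). Advance 4.
Byte at offset 13: 0xF3 = 11110011 → 4-byte char (#5). Advance 4.
Byte at offset 17: 0xDF = 11011111 → 2-byte char (#6). Advance 2.
Byte at offset 19: 0xE1 = 11100001 → 3-byte char (#7). Advance 3.
Byte at offset 22: 0xF0 = 11110000 → 4-byte char (#8). Advance 4.
Reached end at offset 26 after 8 code points.

8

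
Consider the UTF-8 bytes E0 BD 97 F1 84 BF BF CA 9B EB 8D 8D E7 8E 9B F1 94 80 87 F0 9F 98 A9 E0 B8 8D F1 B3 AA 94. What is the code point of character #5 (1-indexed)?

U+739B

Offset 0: leading byte 0xE0 = 11100000 → 3-byte char #1 = E0 BD 97.
Offset 3: leading byte 0xF1 = 11110001 → 4-byte char #2 = F1 84 BF BF.
Offset 7: leading byte 0xCA = 11001010 → 2-byte char #3 = CA 9B.
Offset 9: leading byte 0xEB = 11101011 → 3-byte char #4 = EB 8D 8D.
Offset 12: leading byte 0xE7 = 11100111 → 3-byte char #5 = E7 8E 9B.
Leading byte 0xE7 = 11100111 matches 1110xxxx → 3-byte sequence.
Byte 1: 0xE7 = 11100111, payload 0111 (4 bits).
Byte 2: 0x8E = 10001110 (10xxxxxx ✓), payload 001110.
Byte 3: 0x9B = 10011011 (10xxxxxx ✓), payload 011011.
Concatenate: 0111001110011011 = 0x739B (16 bits → U+739B).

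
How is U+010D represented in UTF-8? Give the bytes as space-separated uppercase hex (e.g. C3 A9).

U+010D = 0x10D = 269 decimal. In range U+0080–U+07FF → 2-byte form: 110xxxxx 10xxxxxx.
Binary (11 bits): 00100001101.
Split 5+6: 00100 | 001101.
Byte 1: 11000100 = 0xC4.
Byte 2: 10001101 = 0x8D.

C4 8D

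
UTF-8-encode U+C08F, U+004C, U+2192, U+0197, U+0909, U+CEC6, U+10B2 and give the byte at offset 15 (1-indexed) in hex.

1-indexed offset 15 is 0-indexed offset 14.
U+C08F → 3-byte form EC 82 8F at offsets 0–2.
U+004C → 1-byte form 4C at offsets 3–3.
U+2192 → 3-byte form E2 86 92 at offsets 4–6.
U+0197 → 2-byte form C6 97 at offsets 7–8.
U+0909 → 3-byte form E0 A4 89 at offsets 9–11.
U+CEC6 → 3-byte form EC BB 86 at offsets 12–14.
Offset 14 falls in char 6's range; it's byte 3 of EC BB 86 = 0x86.

0x86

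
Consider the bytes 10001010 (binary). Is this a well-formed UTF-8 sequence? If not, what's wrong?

Byte 0x8A = 10001010 has the form 10xxxxxx — a continuation byte — but there is no preceding leading byte.

invalid (continuation byte with no leading byte)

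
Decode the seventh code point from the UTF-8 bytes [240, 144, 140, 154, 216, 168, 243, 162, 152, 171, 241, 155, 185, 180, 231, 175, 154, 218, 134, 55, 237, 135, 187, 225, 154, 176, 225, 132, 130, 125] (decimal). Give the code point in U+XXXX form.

U+0037

Offset 0: leading byte 0xF0 = 11110000 → 4-byte char #1 = F0 90 8C 9A.
Offset 4: leading byte 0xD8 = 11011000 → 2-byte char #2 = D8 A8.
Offset 6: leading byte 0xF3 = 11110011 → 4-byte char #3 = F3 A2 98 AB.
Offset 10: leading byte 0xF1 = 11110001 → 4-byte char #4 = F1 9B B9 B4.
Offset 14: leading byte 0xE7 = 11100111 → 3-byte char #5 = E7 AF 9A.
Offset 17: leading byte 0xDA = 11011010 → 2-byte char #6 = DA 86.
Offset 19: leading byte 0x37 = 00110111 → 1-byte char #7 = 37.
Leading byte 0x37 = 00110111 matches 0xxxxxxx → 1-byte sequence.
Byte 1: 0x37 = 00110111, payload 0110111 (7 bits).
Concatenate: 0110111 = 0x37 (7 bits → U+0037).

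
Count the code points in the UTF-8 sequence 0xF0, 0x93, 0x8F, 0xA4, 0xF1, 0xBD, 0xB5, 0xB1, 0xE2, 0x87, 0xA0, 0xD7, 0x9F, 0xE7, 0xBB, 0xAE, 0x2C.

Byte at offset 0: 0xF0 = 11110000 → 4-byte char (#1). Advance 4.
Byte at offset 4: 0xF1 = 11110001 → 4-byte char (#2). Advance 4.
Byte at offset 8: 0xE2 = 11100010 → 3-byte char (#3). Advance 3.
Byte at offset 11: 0xD7 = 11010111 → 2-byte char (#4). Advance 2.
Byte at offset 13: 0xE7 = 11100111 → 3-byte char (#5). Advance 3.
Byte at offset 16: 0x2C = 00101100 → 1-byte char (#6). Advance 1.
Reached end at offset 17 after 6 code points.

6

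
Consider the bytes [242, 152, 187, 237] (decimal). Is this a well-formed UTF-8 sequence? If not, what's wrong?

invalid (non-continuation byte where continuation expected)

Leading byte 0xF2 = 11110010 → 4-byte form.
Byte 4 is 0xED = 11101101, which is not 10xxxxxx — expected a continuation byte.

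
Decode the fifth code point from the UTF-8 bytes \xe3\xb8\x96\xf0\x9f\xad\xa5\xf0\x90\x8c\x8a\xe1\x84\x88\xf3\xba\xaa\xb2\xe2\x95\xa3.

U+FAAB2

Offset 0: leading byte 0xE3 = 11100011 → 3-byte char #1 = E3 B8 96.
Offset 3: leading byte 0xF0 = 11110000 → 4-byte char #2 = F0 9F AD A5.
Offset 7: leading byte 0xF0 = 11110000 → 4-byte char #3 = F0 90 8C 8A.
Offset 11: leading byte 0xE1 = 11100001 → 3-byte char #4 = E1 84 88.
Offset 14: leading byte 0xF3 = 11110011 → 4-byte char #5 = F3 BA AA B2.
Leading byte 0xF3 = 11110011 matches 11110xxx → 4-byte sequence.
Byte 1: 0xF3 = 11110011, payload 011 (3 bits).
Byte 2: 0xBA = 10111010 (10xxxxxx ✓), payload 111010.
Byte 3: 0xAA = 10101010 (10xxxxxx ✓), payload 101010.
Byte 4: 0xB2 = 10110010 (10xxxxxx ✓), payload 110010.
Concatenate: 011111010101010110010 = 0xFAAB2 (21 bits → U+FAAB2).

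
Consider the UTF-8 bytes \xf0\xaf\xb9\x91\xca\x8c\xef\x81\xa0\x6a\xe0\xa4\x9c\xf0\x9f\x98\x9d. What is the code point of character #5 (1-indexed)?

U+091C

Offset 0: leading byte 0xF0 = 11110000 → 4-byte char #1 = F0 AF B9 91.
Offset 4: leading byte 0xCA = 11001010 → 2-byte char #2 = CA 8C.
Offset 6: leading byte 0xEF = 11101111 → 3-byte char #3 = EF 81 A0.
Offset 9: leading byte 0x6A = 01101010 → 1-byte char #4 = 6A.
Offset 10: leading byte 0xE0 = 11100000 → 3-byte char #5 = E0 A4 9C.
Leading byte 0xE0 = 11100000 matches 1110xxxx → 3-byte sequence.
Byte 1: 0xE0 = 11100000, payload 0000 (4 bits).
Byte 2: 0xA4 = 10100100 (10xxxxxx ✓), payload 100100.
Byte 3: 0x9C = 10011100 (10xxxxxx ✓), payload 011100.
Concatenate: 0000100100011100 = 0x91C (16 bits → U+091C).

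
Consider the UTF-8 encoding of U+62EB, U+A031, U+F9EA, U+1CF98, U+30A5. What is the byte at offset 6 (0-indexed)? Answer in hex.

U+62EB → 3-byte form E6 8B AB at offsets 0–2.
U+A031 → 3-byte form EA 80 B1 at offsets 3–5.
U+F9EA → 3-byte form EF A7 AA at offsets 6–8.
Offset 6 falls in char 3's range; it's byte 1 of EF A7 AA = 0xEF.

0xEF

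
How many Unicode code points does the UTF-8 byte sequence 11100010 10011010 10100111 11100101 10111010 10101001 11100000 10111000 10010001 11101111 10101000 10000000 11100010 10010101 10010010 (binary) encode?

Byte at offset 0: 0xE2 = 11100010 → 3-byte char (#1). Advance 3.
Byte at offset 3: 0xE5 = 11100101 → 3-byte char (#2). Advance 3.
Byte at offset 6: 0xE0 = 11100000 → 3-byte char (#3). Advance 3.
Byte at offset 9: 0xEF = 11101111 → 3-byte char (#4). Advance 3.
Byte at offset 12: 0xE2 = 11100010 → 3-byte char (#5). Advance 3.
Reached end at offset 15 after 5 code points.

5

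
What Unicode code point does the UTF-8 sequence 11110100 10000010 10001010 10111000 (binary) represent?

Leading byte 0xF4 = 11110100 matches 11110xxx → 4-byte sequence.
Byte 1: 0xF4 = 11110100, payload 100 (3 bits).
Byte 2: 0x82 = 10000010 (10xxxxxx ✓), payload 000010.
Byte 3: 0x8A = 10001010 (10xxxxxx ✓), payload 001010.
Byte 4: 0xB8 = 10111000 (10xxxxxx ✓), payload 111000.
Concatenate: 100000010001010111000 = 0x1022B8 (21 bits → U+1022B8).

U+1022B8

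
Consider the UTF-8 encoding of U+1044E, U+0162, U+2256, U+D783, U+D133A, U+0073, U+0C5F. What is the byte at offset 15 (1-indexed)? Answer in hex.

1-indexed offset 15 is 0-indexed offset 14.
U+1044E → 4-byte form F0 90 91 8E at offsets 0–3.
U+0162 → 2-byte form C5 A2 at offsets 4–5.
U+2256 → 3-byte form E2 89 96 at offsets 6–8.
U+D783 → 3-byte form ED 9E 83 at offsets 9–11.
U+D133A → 4-byte form F3 91 8C BA at offsets 12–15.
Offset 14 falls in char 5's range; it's byte 3 of F3 91 8C BA = 0x8C.

0x8C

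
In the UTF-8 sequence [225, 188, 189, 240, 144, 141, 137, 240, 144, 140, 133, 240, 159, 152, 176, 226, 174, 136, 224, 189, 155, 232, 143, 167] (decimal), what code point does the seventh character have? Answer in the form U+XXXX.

Offset 0: leading byte 0xE1 = 11100001 → 3-byte char #1 = E1 BC BD.
Offset 3: leading byte 0xF0 = 11110000 → 4-byte char #2 = F0 90 8D 89.
Offset 7: leading byte 0xF0 = 11110000 → 4-byte char #3 = F0 90 8C 85.
Offset 11: leading byte 0xF0 = 11110000 → 4-byte char #4 = F0 9F 98 B0.
Offset 15: leading byte 0xE2 = 11100010 → 3-byte char #5 = E2 AE 88.
Offset 18: leading byte 0xE0 = 11100000 → 3-byte char #6 = E0 BD 9B.
Offset 21: leading byte 0xE8 = 11101000 → 3-byte char #7 = E8 8F A7.
Leading byte 0xE8 = 11101000 matches 1110xxxx → 3-byte sequence.
Byte 1: 0xE8 = 11101000, payload 1000 (4 bits).
Byte 2: 0x8F = 10001111 (10xxxxxx ✓), payload 001111.
Byte 3: 0xA7 = 10100111 (10xxxxxx ✓), payload 100111.
Concatenate: 1000001111100111 = 0x83E7 (16 bits → U+83E7).

U+83E7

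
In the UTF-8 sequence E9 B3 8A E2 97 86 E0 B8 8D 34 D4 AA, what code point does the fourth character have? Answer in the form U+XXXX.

Offset 0: leading byte 0xE9 = 11101001 → 3-byte char #1 = E9 B3 8A.
Offset 3: leading byte 0xE2 = 11100010 → 3-byte char #2 = E2 97 86.
Offset 6: leading byte 0xE0 = 11100000 → 3-byte char #3 = E0 B8 8D.
Offset 9: leading byte 0x34 = 00110100 → 1-byte char #4 = 34.
Leading byte 0x34 = 00110100 matches 0xxxxxxx → 1-byte sequence.
Byte 1: 0x34 = 00110100, payload 0110100 (7 bits).
Concatenate: 0110100 = 0x34 (7 bits → U+0034).

U+0034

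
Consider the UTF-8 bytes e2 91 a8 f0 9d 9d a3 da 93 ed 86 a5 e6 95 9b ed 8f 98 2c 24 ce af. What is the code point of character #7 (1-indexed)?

Offset 0: leading byte 0xE2 = 11100010 → 3-byte char #1 = E2 91 A8.
Offset 3: leading byte 0xF0 = 11110000 → 4-byte char #2 = F0 9D 9D A3.
Offset 7: leading byte 0xDA = 11011010 → 2-byte char #3 = DA 93.
Offset 9: leading byte 0xED = 11101101 → 3-byte char #4 = ED 86 A5.
Offset 12: leading byte 0xE6 = 11100110 → 3-byte char #5 = E6 95 9B.
Offset 15: leading byte 0xED = 11101101 → 3-byte char #6 = ED 8F 98.
Offset 18: leading byte 0x2C = 00101100 → 1-byte char #7 = 2C.
Leading byte 0x2C = 00101100 matches 0xxxxxxx → 1-byte sequence.
Byte 1: 0x2C = 00101100, payload 0101100 (7 bits).
Concatenate: 0101100 = 0x2C (7 bits → U+002C).

U+002C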